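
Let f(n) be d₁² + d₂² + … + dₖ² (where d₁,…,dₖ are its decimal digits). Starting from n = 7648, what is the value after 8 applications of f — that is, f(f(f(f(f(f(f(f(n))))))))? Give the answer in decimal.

145

7648 → 7² + 6² + 4² + 8² = 165
165 → 1² + 6² + 5² = 62
62 → 6² + 2² = 40
40 → 4² + 0² = 16
16 → 1² + 6² = 37
37 → 3² + 7² = 58
58 → 5² + 8² = 89
89 → 8² + 9² = 145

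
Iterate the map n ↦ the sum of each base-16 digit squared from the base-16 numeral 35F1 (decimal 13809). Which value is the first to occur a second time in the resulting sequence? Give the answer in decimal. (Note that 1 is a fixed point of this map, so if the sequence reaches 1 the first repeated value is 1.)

13809 = (3,5,15,1)_16 → 3² + 5² + 15² + 1² = 260
260 = (1,0,4)_16 → 1² + 0² + 4² = 17
17 = (1,1)_16 → 1² + 1² = 2
2 = (2)_16 → 2² = 4
4 = (4)_16 → 4² = 16
16 = (1,0)_16 → 1² + 0² = 1  — reached the fixed point 1.
1 → 1, so 1 is the first repeated value.

1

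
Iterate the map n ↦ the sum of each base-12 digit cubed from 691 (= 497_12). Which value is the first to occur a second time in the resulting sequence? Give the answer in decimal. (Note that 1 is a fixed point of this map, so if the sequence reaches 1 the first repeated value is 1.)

1136

691 = (4,9,7)_12 → 4³ + 9³ + 7³ = 64 + 729 + 343 = 1136
1136 = (7,10,8)_12 → 7³ + 10³ + 8³ = 343 + 1000 + 512 = 1855
1855 = (1,0,10,7)_12 → 1³ + 0³ + 10³ + 7³ = 1 + 0 + 1000 + 343 = 1344
1344 = (9,4,0)_12 → 9³ + 4³ + 0³ = 729 + 64 + 0 = 793
793 = (5,6,1)_12 → 5³ + 6³ + 1³ = 125 + 216 + 1 = 342
342 = (2,4,6)_12 → 2³ + 4³ + 6³ = 8 + 64 + 216 = 288
288 = (2,0,0)_12 → 2³ + 0³ + 0³ = 8 + 0 + 0 = 8
8 = (8)_12 → 8³ = 512
512 = (3,6,8)_12 → 3³ + 6³ + 8³ = 27 + 216 + 512 = 755
755 = (5,2,11)_12 → 5³ + 2³ + 11³ = 125 + 8 + 1331 = 1464
1464 = (10,2,0)_12 → 10³ + 2³ + 0³ = 1000 + 8 + 0 = 1008
1008 = (7,0,0)_12 → 7³ + 0³ + 0³ = 343 + 0 + 0 = 343
343 = (2,4,7)_12 → 2³ + 4³ + 7³ = 8 + 64 + 343 = 415
415 = (2,10,7)_12 → 2³ + 10³ + 7³ = 8 + 1000 + 343 = 1351
1351 = (9,4,7)_12 → 9³ + 4³ + 7³ = 729 + 64 + 343 = 1136  — 1136 already appeared earlier.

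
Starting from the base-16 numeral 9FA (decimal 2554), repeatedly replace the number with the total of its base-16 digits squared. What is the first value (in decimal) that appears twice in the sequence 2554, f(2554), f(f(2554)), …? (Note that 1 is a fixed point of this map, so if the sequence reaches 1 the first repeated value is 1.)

2554 = (9,15,10)_16 → 9² + 15² + 10² = 81 + 225 + 100 = 406
406 = (1,9,6)_16 → 1² + 9² + 6² = 1 + 81 + 36 = 118
118 = (7,6)_16 → 7² + 6² = 49 + 36 = 85
85 = (5,5)_16 → 5² + 5² = 25 + 25 = 50
50 = (3,2)_16 → 3² + 2² = 9 + 4 = 13
13 = (13)_16 → 13² = 169
169 = (10,9)_16 → 10² + 9² = 100 + 81 = 181
181 = (11,5)_16 → 11² + 5² = 121 + 25 = 146
146 = (9,2)_16 → 9² + 2² = 81 + 4 = 85  — 85 already appeared earlier.

85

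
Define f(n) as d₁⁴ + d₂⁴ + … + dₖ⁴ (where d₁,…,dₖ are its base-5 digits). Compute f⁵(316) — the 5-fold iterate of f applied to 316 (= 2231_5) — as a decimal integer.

316 = (2,2,3,1)_5 → 2⁴ + 2⁴ + 3⁴ + 1⁴ = 16 + 16 + 81 + 1 = 114
114 = (4,2,4)_5 → 4⁴ + 2⁴ + 4⁴ = 256 + 16 + 256 = 528
528 = (4,1,0,3)_5 → 4⁴ + 1⁴ + 0⁴ + 3⁴ = 256 + 1 + 0 + 81 = 338
338 = (2,3,2,3)_5 → 2⁴ + 3⁴ + 2⁴ + 3⁴ = 16 + 81 + 16 + 81 = 194
194 = (1,2,3,4)_5 → 1⁴ + 2⁴ + 3⁴ + 4⁴ = 1 + 16 + 81 + 256 = 354

354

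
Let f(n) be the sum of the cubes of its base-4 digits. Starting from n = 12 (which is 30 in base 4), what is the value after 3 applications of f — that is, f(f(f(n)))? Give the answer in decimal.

9

12 = (3,0)_4 → 3³ + 0³ = 27
27 = (1,2,3)_4 → 1³ + 2³ + 3³ = 36
36 = (2,1,0)_4 → 2³ + 1³ + 0³ = 9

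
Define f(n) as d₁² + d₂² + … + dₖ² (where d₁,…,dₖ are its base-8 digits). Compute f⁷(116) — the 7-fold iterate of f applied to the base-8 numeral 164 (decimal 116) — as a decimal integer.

16

116 = (1,6,4)_8 → 1² + 6² + 4² = 53
53 = (6,5)_8 → 6² + 5² = 61
61 = (7,5)_8 → 7² + 5² = 74
74 = (1,1,2)_8 → 1² + 1² + 2² = 6
6 = (6)_8 → 6² = 36
36 = (4,4)_8 → 4² + 4² = 32
32 = (4,0)_8 → 4² + 0² = 16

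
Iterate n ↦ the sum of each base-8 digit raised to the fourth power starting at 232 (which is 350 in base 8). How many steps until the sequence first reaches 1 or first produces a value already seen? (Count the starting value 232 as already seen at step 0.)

4

232 = (3,5,0)_8 → 3⁴ + 5⁴ + 0⁴ = 706
706 = (1,3,0,2)_8 → 1⁴ + 3⁴ + 0⁴ + 2⁴ = 98
98 = (1,4,2)_8 → 1⁴ + 4⁴ + 2⁴ = 273
273 = (4,2,1)_8 → 4⁴ + 2⁴ + 1⁴ = 273  — 273 repeats.
That took 4 steps.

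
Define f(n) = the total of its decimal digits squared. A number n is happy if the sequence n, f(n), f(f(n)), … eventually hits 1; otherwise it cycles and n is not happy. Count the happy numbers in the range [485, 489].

1

485: 485 → 105 → 26 → 40 → 16 → 37 → 58 → 89 → 145 → 42 → 20 → 4 → 16  — not happy
486: 486 → 116 → 38 → 73 → 58 → 89 → 145 → 42 → 20 → 4 → 16 → 37 → 58  — not happy
487: 487 → 129 → 86 → 100 → 1  — happy
488: 488 → 144 → 33 → 18 → 65 → 61 → 37 → 58 → 89 → 145 → 42 → 20 → 4 → 16 → 37  — not happy
489: 489 → 161 → 38 → 73 → 58 → 89 → 145 → 42 → 20 → 4 → 16 → 37 → 58  — not happy
happy: 487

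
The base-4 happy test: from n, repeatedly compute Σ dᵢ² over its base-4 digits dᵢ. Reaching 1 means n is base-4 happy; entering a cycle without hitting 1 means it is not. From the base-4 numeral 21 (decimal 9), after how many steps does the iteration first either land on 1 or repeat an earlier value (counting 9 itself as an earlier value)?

4

9 = (2,1)_4 → 5
5 = (1,1)_4 → 2
2 = (2)_4 → 4
4 = (1,0)_4 → 1  — reached 1.
That took 4 steps.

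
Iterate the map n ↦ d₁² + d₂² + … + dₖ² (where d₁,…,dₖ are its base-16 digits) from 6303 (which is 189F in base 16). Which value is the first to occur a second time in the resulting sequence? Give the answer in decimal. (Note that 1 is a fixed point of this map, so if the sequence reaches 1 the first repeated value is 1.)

1

6303 = (1,8,9,15)_16 → 1² + 8² + 9² + 15² = 1 + 64 + 81 + 225 = 371
371 = (1,7,3)_16 → 1² + 7² + 3² = 1 + 49 + 9 = 59
59 = (3,11)_16 → 3² + 11² = 9 + 121 = 130
130 = (8,2)_16 → 8² + 2² = 64 + 4 = 68
68 = (4,4)_16 → 4² + 4² = 16 + 16 = 32
32 = (2,0)_16 → 2² + 0² = 4 + 0 = 4
4 = (4)_16 → 4² = 16
16 = (1,0)_16 → 1² + 0² = 1 + 0 = 1  — reached the fixed point 1.
1 → 1, so 1 is the first repeated value.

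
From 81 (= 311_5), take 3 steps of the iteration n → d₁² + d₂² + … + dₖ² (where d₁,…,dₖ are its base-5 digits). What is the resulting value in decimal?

1

81 = (3,1,1)_5 → 11
11 = (2,1)_5 → 5
5 = (1,0)_5 → 1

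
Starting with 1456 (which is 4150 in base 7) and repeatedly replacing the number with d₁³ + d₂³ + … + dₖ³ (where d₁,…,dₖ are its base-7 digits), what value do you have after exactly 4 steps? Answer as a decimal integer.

1456 = (4,1,5,0)_7 → 4³ + 1³ + 5³ + 0³ = 190
190 = (3,6,1)_7 → 3³ + 6³ + 1³ = 244
244 = (4,6,6)_7 → 4³ + 6³ + 6³ = 496
496 = (1,3,0,6)_7 → 1³ + 3³ + 0³ + 6³ = 244

244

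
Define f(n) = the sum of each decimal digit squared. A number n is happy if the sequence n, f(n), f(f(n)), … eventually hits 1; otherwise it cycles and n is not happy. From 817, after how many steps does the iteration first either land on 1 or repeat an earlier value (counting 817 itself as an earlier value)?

13

817 → 8² + 1² + 7² = 114
114 → 1² + 1² + 4² = 18
18 → 1² + 8² = 65
65 → 6² + 5² = 61
61 → 6² + 1² = 37
37 → 3² + 7² = 58
58 → 5² + 8² = 89
89 → 8² + 9² = 145
145 → 1² + 4² + 5² = 42
42 → 4² + 2² = 20
20 → 2² + 0² = 4
4 → 4² = 16
16 → 1² + 6² = 37  — 37 repeats.
That took 13 steps.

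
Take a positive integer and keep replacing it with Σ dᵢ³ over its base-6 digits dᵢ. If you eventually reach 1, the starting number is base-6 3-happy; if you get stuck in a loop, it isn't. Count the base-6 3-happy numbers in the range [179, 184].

179: 179 → 314 → 81 → 36 → 1  (reaches 1)
180: 180 → 125 → 160 → 136 → 155 → 190 → 190  (repeats 190)
181: 181 → 126 → 54 → 28 → 128 → 62 → 73 → 9 → 28  (repeats 28)
182: 182 → 133 → 92 → 43 → 3 → 27 → 91 → 36 → 1  (reaches 1)
183: 183 → 152 → 73 → 9 → 28 → 128 → 62 → 73  (repeats 73)
184: 184 → 189 → 153 → 92 → 43 → 3 → 27 → 91 → 36 → 1  (reaches 1)
base-6 3-happy: 179, 182, 184

3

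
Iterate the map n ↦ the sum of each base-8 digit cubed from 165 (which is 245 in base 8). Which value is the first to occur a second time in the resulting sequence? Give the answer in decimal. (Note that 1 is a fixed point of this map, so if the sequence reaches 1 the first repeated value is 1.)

165 = (2,4,5)_8 → 2³ + 4³ + 5³ = 8 + 64 + 125 = 197
197 = (3,0,5)_8 → 3³ + 0³ + 5³ = 27 + 0 + 125 = 152
152 = (2,3,0)_8 → 2³ + 3³ + 0³ = 8 + 27 + 0 = 35
35 = (4,3)_8 → 4³ + 3³ = 64 + 27 = 91
91 = (1,3,3)_8 → 1³ + 3³ + 3³ = 1 + 27 + 27 = 55
55 = (6,7)_8 → 6³ + 7³ = 216 + 343 = 559
559 = (1,0,5,7)_8 → 1³ + 0³ + 5³ + 7³ = 1 + 0 + 125 + 343 = 469
469 = (7,2,5)_8 → 7³ + 2³ + 5³ = 343 + 8 + 125 = 476
476 = (7,3,4)_8 → 7³ + 3³ + 4³ = 343 + 27 + 64 = 434
434 = (6,6,2)_8 → 6³ + 6³ + 2³ = 216 + 216 + 8 = 440
440 = (6,7,0)_8 → 6³ + 7³ + 0³ = 216 + 343 + 0 = 559  — 559 already appeared earlier.

559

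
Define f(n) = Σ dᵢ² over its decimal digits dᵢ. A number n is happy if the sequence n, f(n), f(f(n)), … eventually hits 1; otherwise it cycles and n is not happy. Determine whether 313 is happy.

313 → 3² + 1² + 3² = 9 + 1 + 9 = 19
19 → 1² + 9² = 1 + 81 = 82
82 → 8² + 2² = 64 + 4 = 68
68 → 6² + 8² = 36 + 64 = 100
100 → 1² + 0² + 0² = 1 + 0 + 0 = 1  — reached 1.

happy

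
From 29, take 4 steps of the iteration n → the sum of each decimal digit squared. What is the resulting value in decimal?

42

29 → 2² + 9² = 4 + 81 = 85
85 → 8² + 5² = 64 + 25 = 89
89 → 8² + 9² = 64 + 81 = 145
145 → 1² + 4² + 5² = 1 + 16 + 25 = 42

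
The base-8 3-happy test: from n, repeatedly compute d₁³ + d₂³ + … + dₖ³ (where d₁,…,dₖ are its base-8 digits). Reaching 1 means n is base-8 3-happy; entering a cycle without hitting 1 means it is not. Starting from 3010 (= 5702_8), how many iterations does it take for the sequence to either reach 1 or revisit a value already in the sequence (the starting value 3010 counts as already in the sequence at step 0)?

3010 = (5,7,0,2)_8 → 5³ + 7³ + 0³ + 2³ = 125 + 343 + 0 + 8 = 476
476 = (7,3,4)_8 → 7³ + 3³ + 4³ = 343 + 27 + 64 = 434
434 = (6,6,2)_8 → 6³ + 6³ + 2³ = 216 + 216 + 8 = 440
440 = (6,7,0)_8 → 6³ + 7³ + 0³ = 216 + 343 + 0 = 559
559 = (1,0,5,7)_8 → 1³ + 0³ + 5³ + 7³ = 1 + 0 + 125 + 343 = 469
469 = (7,2,5)_8 → 7³ + 2³ + 5³ = 343 + 8 + 125 = 476  — 476 repeats.
That took 6 steps.

6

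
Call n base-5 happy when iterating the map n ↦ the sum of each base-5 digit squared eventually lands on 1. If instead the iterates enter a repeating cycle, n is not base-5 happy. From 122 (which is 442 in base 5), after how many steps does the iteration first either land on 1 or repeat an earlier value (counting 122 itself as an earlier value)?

7

122 = (4,4,2)_5 → 4² + 4² + 2² = 36
36 = (1,2,1)_5 → 1² + 2² + 1² = 6
6 = (1,1)_5 → 1² + 1² = 2
2 = (2)_5 → 2² = 4
4 = (4)_5 → 4² = 16
16 = (3,1)_5 → 3² + 1² = 10
10 = (2,0)_5 → 2² + 0² = 4  — 4 repeats.
That took 7 steps.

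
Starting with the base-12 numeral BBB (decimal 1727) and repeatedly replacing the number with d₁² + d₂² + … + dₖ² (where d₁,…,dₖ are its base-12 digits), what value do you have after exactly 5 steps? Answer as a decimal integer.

8

1727 = (11,11,11)_12 → 11² + 11² + 11² = 121 + 121 + 121 = 363
363 = (2,6,3)_12 → 2² + 6² + 3² = 4 + 36 + 9 = 49
49 = (4,1)_12 → 4² + 1² = 16 + 1 = 17
17 = (1,5)_12 → 1² + 5² = 1 + 25 = 26
26 = (2,2)_12 → 2² + 2² = 4 + 4 = 8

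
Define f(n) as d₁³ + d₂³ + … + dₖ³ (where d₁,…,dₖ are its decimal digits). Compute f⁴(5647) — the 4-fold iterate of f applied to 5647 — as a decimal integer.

5647 → 5³ + 6³ + 4³ + 7³ = 125 + 216 + 64 + 343 = 748
748 → 7³ + 4³ + 8³ = 343 + 64 + 512 = 919
919 → 9³ + 1³ + 9³ = 729 + 1 + 729 = 1459
1459 → 1³ + 4³ + 5³ + 9³ = 1 + 64 + 125 + 729 = 919

919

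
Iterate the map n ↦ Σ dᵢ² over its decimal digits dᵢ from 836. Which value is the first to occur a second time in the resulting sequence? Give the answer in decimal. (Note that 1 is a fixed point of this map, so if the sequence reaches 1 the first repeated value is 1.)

1

836 → 109
109 → 82
82 → 68
68 → 100
100 → 1  — reached the fixed point 1.
1 → 1, so 1 is the first repeated value.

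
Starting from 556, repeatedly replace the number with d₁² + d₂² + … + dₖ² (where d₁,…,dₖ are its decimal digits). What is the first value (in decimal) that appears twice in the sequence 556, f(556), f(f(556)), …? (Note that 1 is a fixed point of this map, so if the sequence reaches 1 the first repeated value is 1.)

556 → 5² + 5² + 6² = 25 + 25 + 36 = 86
86 → 8² + 6² = 64 + 36 = 100
100 → 1² + 0² + 0² = 1 + 0 + 0 = 1  — reached the fixed point 1.
1 → 1, so 1 is the first repeated value.

1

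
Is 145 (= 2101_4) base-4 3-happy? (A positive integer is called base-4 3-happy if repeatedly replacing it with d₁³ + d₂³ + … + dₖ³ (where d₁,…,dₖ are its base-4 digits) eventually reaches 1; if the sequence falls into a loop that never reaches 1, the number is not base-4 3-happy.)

base-4 3-happy

145 = (2,1,0,1)_4 → 2³ + 1³ + 0³ + 1³ = 10
10 = (2,2)_4 → 2³ + 2³ = 16
16 = (1,0,0)_4 → 1³ + 0³ + 0³ = 1  — reached 1.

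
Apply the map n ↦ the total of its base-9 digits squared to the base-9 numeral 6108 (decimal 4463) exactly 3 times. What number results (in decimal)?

1

4463 = (6,1,0,8)_9 → 6² + 1² + 0² + 8² = 36 + 1 + 0 + 64 = 101
101 = (1,2,2)_9 → 1² + 2² + 2² = 1 + 4 + 4 = 9
9 = (1,0)_9 → 1² + 0² = 1 + 0 = 1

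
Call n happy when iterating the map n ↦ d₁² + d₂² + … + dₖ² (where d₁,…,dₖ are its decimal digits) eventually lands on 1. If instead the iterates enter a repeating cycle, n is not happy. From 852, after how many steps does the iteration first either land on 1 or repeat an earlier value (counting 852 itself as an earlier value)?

14

852 → 8² + 5² + 2² = 64 + 25 + 4 = 93
93 → 9² + 3² = 81 + 9 = 90
90 → 9² + 0² = 81 + 0 = 81
81 → 8² + 1² = 64 + 1 = 65
65 → 6² + 5² = 36 + 25 = 61
61 → 6² + 1² = 36 + 1 = 37
37 → 3² + 7² = 9 + 49 = 58
58 → 5² + 8² = 25 + 64 = 89
89 → 8² + 9² = 64 + 81 = 145
145 → 1² + 4² + 5² = 1 + 16 + 25 = 42
42 → 4² + 2² = 16 + 4 = 20
20 → 2² + 0² = 4 + 0 = 4
4 → 4² = 16
16 → 1² + 6² = 1 + 36 = 37  — 37 repeats.
That took 14 steps.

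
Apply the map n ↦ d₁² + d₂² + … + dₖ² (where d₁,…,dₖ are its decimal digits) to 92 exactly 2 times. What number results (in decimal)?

89

92 → 9² + 2² = 85
85 → 8² + 5² = 89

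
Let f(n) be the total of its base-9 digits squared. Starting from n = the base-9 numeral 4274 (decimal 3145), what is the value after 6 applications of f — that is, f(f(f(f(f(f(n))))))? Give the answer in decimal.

3145 = (4,2,7,4)_9 → 85
85 = (1,0,4)_9 → 17
17 = (1,8)_9 → 65
65 = (7,2)_9 → 53
53 = (5,8)_9 → 89
89 = (1,0,8)_9 → 65

65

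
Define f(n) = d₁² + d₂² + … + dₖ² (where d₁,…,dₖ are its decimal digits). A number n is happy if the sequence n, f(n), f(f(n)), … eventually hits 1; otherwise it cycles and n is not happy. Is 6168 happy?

6168 → 6² + 1² + 6² + 8² = 36 + 1 + 36 + 64 = 137
137 → 1² + 3² + 7² = 1 + 9 + 49 = 59
59 → 5² + 9² = 25 + 81 = 106
106 → 1² + 0² + 6² = 1 + 0 + 36 = 37
37 → 3² + 7² = 9 + 49 = 58
58 → 5² + 8² = 25 + 64 = 89
89 → 8² + 9² = 64 + 81 = 145
145 → 1² + 4² + 5² = 1 + 16 + 25 = 42
42 → 4² + 2² = 16 + 4 = 20
20 → 2² + 0² = 4 + 0 = 4
4 → 4² = 16
16 → 1² + 6² = 1 + 36 = 37  — 37 already seen; the sequence cycles without reaching 1.

not happy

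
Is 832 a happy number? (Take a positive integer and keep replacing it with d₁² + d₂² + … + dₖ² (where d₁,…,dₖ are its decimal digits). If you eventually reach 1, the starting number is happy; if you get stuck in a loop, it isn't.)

not happy

832 → 8² + 3² + 2² = 77
77 → 7² + 7² = 98
98 → 9² + 8² = 145
145 → 1² + 4² + 5² = 42
42 → 4² + 2² = 20
20 → 2² + 0² = 4
4 → 4² = 16
16 → 1² + 6² = 37
37 → 3² + 7² = 58
58 → 5² + 8² = 89
89 → 8² + 9² = 145  — 145 already seen; the sequence cycles without reaching 1.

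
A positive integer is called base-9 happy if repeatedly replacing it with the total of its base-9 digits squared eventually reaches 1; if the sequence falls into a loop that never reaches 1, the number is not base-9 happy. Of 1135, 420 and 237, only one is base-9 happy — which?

1135

1135: 1135 → 27 → 9 → 1  — reaches 1 (base-9 happy)
420: 420 → 62 → 100 → 6 → 36 → 16 → 50 → 50  — repeats 50 (not base-9 happy)
237: 237 → 77 → 89 → 65 → 53 → 89  — repeats 89 (not base-9 happy)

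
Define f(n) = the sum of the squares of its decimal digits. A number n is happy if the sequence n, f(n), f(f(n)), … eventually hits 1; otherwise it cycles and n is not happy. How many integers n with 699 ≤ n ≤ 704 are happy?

699: 699 → 198 → 146 → 53 → 34 → 25 → 29 → 85 → 89 → 145 → 42 → 20 → 4 → 16 → 37 → 58 → 89  — not happy
700: 700 → 49 → 97 → 130 → 10 → 1  — happy
701: 701 → 50 → 25 → 29 → 85 → 89 → 145 → 42 → 20 → 4 → 16 → 37 → 58 → 89  — not happy
702: 702 → 53 → 34 → 25 → 29 → 85 → 89 → 145 → 42 → 20 → 4 → 16 → 37 → 58 → 89  — not happy
703: 703 → 58 → 89 → 145 → 42 → 20 → 4 → 16 → 37 → 58  — not happy
704: 704 → 65 → 61 → 37 → 58 → 89 → 145 → 42 → 20 → 4 → 16 → 37  — not happy
happy: 700

1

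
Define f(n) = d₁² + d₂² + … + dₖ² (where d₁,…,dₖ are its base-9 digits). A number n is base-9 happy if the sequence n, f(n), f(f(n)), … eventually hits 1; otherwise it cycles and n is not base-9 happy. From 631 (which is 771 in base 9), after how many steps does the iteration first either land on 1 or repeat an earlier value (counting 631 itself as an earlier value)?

631 = (7,7,1)_9 → 99
99 = (1,2,0)_9 → 5
5 = (5)_9 → 25
25 = (2,7)_9 → 53
53 = (5,8)_9 → 89
89 = (1,0,8)_9 → 65
65 = (7,2)_9 → 53  — 53 repeats.
That took 7 steps.

7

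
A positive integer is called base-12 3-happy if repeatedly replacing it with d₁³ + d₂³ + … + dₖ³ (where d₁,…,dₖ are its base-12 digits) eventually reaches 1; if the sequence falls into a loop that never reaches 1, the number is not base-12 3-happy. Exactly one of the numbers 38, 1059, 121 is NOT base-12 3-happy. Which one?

121

38: 38 → 35 → 1339 → 1099 → 1029 → 1073 → 593 → 190 → 1028 → 856 → 1520 → 1728 → 1  — reaches 1 (base-12 3-happy)
1059: 1059 → 434 → 35 → 1339 → 1099 → 1029 → 1073 → 593 → 190 → 1028 → 856 → 1520 → 1728 → 1  — reaches 1 (base-12 3-happy)
121: 121 → 1001 → 1672 → 1738 → 1001  — repeats 1001 (not base-12 3-happy)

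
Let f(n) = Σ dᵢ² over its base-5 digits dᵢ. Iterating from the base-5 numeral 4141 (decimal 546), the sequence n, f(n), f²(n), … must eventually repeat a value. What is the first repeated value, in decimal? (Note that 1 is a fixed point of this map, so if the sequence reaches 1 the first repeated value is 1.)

18

546 = (4,1,4,1)_5 → 4² + 1² + 4² + 1² = 16 + 1 + 16 + 1 = 34
34 = (1,1,4)_5 → 1² + 1² + 4² = 1 + 1 + 16 = 18
18 = (3,3)_5 → 3² + 3² = 9 + 9 = 18  — 18 already appeared earlier.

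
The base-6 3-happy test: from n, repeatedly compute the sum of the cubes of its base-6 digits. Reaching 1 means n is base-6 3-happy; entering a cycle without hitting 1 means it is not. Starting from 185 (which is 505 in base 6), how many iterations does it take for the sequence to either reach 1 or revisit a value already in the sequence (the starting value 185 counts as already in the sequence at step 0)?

3

185 = (5,0,5)_6 → 5³ + 0³ + 5³ = 125 + 0 + 125 = 250
250 = (1,0,5,4)_6 → 1³ + 0³ + 5³ + 4³ = 1 + 0 + 125 + 64 = 190
190 = (5,1,4)_6 → 5³ + 1³ + 4³ = 125 + 1 + 64 = 190  — 190 repeats.
That took 3 steps.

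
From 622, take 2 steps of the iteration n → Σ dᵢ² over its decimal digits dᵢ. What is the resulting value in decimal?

32

622 → 6² + 2² + 2² = 36 + 4 + 4 = 44
44 → 4² + 4² = 16 + 16 = 32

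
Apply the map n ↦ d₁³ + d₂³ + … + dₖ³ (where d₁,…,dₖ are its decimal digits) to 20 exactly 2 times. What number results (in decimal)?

20 → 8
8 → 512

512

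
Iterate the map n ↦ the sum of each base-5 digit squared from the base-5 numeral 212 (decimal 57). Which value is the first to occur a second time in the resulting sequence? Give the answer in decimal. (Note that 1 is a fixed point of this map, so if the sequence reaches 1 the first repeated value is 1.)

57 = (2,1,2)_5 → 2² + 1² + 2² = 9
9 = (1,4)_5 → 1² + 4² = 17
17 = (3,2)_5 → 3² + 2² = 13
13 = (2,3)_5 → 2² + 3² = 13  — 13 already appeared earlier.

13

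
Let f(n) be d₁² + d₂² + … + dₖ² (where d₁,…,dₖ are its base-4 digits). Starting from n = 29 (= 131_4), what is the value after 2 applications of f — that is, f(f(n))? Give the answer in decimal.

13

29 = (1,3,1)_4 → 1² + 3² + 1² = 11
11 = (2,3)_4 → 2² + 3² = 13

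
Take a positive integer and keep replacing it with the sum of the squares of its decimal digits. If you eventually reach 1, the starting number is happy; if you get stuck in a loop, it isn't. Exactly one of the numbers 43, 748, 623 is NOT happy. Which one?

43

43: 43 → 25 → 29 → 85 → 89 → 145 → 42 → 20 → 4 → 16 → 37 → 58 → 89  — repeats 89 (not happy)
748: 748 → 129 → 86 → 100 → 1  — reaches 1 (happy)
623: 623 → 49 → 97 → 130 → 10 → 1  — reaches 1 (happy)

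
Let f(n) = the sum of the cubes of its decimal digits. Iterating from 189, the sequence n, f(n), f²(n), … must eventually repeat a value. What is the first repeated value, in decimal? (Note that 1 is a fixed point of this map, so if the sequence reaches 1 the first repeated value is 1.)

189 → 1242
1242 → 81
81 → 513
513 → 153
153 → 153  — 153 already appeared earlier.

153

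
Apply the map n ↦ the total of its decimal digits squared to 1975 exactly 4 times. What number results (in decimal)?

16

1975 → 1² + 9² + 7² + 5² = 1 + 81 + 49 + 25 = 156
156 → 1² + 5² + 6² = 1 + 25 + 36 = 62
62 → 6² + 2² = 36 + 4 = 40
40 → 4² + 0² = 16 + 0 = 16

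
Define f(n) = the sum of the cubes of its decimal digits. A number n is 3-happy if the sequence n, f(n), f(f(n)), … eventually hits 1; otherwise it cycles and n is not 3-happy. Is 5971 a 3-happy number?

5971 → 5³ + 9³ + 7³ + 1³ = 1198
1198 → 1³ + 1³ + 9³ + 8³ = 1243
1243 → 1³ + 2³ + 4³ + 3³ = 100
100 → 1³ + 0³ + 0³ = 1  — reached 1.

3-happy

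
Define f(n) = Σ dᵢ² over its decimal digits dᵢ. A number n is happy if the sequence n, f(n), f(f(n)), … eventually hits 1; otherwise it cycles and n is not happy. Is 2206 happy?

2206 → 2² + 2² + 0² + 6² = 4 + 4 + 0 + 36 = 44
44 → 4² + 4² = 16 + 16 = 32
32 → 3² + 2² = 9 + 4 = 13
13 → 1² + 3² = 1 + 9 = 10
10 → 1² + 0² = 1 + 0 = 1  — reached 1.

happy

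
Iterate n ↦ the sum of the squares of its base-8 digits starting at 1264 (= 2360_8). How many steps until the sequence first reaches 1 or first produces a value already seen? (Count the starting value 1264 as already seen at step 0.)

1264 = (2,3,6,0)_8 → 2² + 3² + 6² + 0² = 49
49 = (6,1)_8 → 6² + 1² = 37
37 = (4,5)_8 → 4² + 5² = 41
41 = (5,1)_8 → 5² + 1² = 26
26 = (3,2)_8 → 3² + 2² = 13
13 = (1,5)_8 → 1² + 5² = 26  — 26 repeats.
That took 6 steps.

6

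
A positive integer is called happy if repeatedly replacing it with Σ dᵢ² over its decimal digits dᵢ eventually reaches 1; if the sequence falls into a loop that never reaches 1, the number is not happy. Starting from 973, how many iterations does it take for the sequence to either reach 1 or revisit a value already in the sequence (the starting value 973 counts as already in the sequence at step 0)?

973 → 9² + 7² + 3² = 139
139 → 1² + 3² + 9² = 91
91 → 9² + 1² = 82
82 → 8² + 2² = 68
68 → 6² + 8² = 100
100 → 1² + 0² + 0² = 1  — reached 1.
That took 6 steps.

6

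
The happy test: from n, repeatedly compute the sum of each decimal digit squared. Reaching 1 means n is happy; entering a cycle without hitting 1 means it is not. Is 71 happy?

not happy

71 → 50
50 → 25
25 → 29
29 → 85
85 → 89
89 → 145
145 → 42
42 → 20
20 → 4
4 → 16
16 → 37
37 → 58
58 → 89  — 89 already seen; the sequence cycles without reaching 1.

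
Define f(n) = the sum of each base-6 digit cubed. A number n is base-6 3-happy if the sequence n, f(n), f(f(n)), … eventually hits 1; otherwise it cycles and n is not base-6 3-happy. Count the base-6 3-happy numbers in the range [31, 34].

2

31: 31 → 126 → 54 → 28 → 128 → 62 → 73 → 9 → 28  — not base-6 3-happy
32: 32 → 133 → 92 → 43 → 3 → 27 → 91 → 36 → 1  — base-6 3-happy
33: 33 → 152 → 73 → 9 → 28 → 128 → 62 → 73  — not base-6 3-happy
34: 34 → 189 → 153 → 92 → 43 → 3 → 27 → 91 → 36 → 1  — base-6 3-happy
base-6 3-happy: 32, 34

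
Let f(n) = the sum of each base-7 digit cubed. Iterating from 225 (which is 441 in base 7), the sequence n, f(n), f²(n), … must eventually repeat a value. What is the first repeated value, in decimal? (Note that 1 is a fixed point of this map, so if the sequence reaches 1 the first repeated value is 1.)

225 = (4,4,1)_7 → 4³ + 4³ + 1³ = 64 + 64 + 1 = 129
129 = (2,4,3)_7 → 2³ + 4³ + 3³ = 8 + 64 + 27 = 99
99 = (2,0,1)_7 → 2³ + 0³ + 1³ = 8 + 0 + 1 = 9
9 = (1,2)_7 → 1³ + 2³ = 1 + 8 = 9  — 9 already appeared earlier.

9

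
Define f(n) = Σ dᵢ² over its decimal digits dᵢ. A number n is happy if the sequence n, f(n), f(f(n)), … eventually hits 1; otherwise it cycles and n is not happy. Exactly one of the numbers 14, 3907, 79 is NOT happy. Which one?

14

14: 14 → 17 → 50 → 25 → 29 → 85 → 89 → 145 → 42 → 20 → 4 → 16 → 37 → 58 → 89  — repeats 89 (not happy)
3907: 3907 → 139 → 91 → 82 → 68 → 100 → 1  — reaches 1 (happy)
79: 79 → 130 → 10 → 1  — reaches 1 (happy)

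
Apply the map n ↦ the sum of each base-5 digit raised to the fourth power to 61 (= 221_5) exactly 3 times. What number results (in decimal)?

163

61 = (2,2,1)_5 → 2⁴ + 2⁴ + 1⁴ = 33
33 = (1,1,3)_5 → 1⁴ + 1⁴ + 3⁴ = 83
83 = (3,1,3)_5 → 3⁴ + 1⁴ + 3⁴ = 163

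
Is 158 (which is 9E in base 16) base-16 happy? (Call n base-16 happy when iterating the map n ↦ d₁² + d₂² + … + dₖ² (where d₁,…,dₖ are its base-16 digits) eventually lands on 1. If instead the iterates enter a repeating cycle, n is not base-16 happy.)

base-16 happy

158 = (9,14)_16 → 9² + 14² = 81 + 196 = 277
277 = (1,1,5)_16 → 1² + 1² + 5² = 1 + 1 + 25 = 27
27 = (1,11)_16 → 1² + 11² = 1 + 121 = 122
122 = (7,10)_16 → 7² + 10² = 49 + 100 = 149
149 = (9,5)_16 → 9² + 5² = 81 + 25 = 106
106 = (6,10)_16 → 6² + 10² = 36 + 100 = 136
136 = (8,8)_16 → 8² + 8² = 64 + 64 = 128
128 = (8,0)_16 → 8² + 0² = 64 + 0 = 64
64 = (4,0)_16 → 4² + 0² = 16 + 0 = 16
16 = (1,0)_16 → 1² + 0² = 1 + 0 = 1  — reached 1.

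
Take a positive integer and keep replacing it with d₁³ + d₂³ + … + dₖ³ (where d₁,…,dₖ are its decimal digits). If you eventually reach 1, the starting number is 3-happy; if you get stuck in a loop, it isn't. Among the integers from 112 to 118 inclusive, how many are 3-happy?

1

112: 112 → 10 → 1  — 3-happy
113: 113 → 29 → 737 → 713 → 371 → 371  — not 3-happy
114: 114 → 66 → 432 → 99 → 1458 → 702 → 351 → 153 → 153  — not 3-happy
115: 115 → 127 → 352 → 160 → 217 → 352  — not 3-happy
116: 116 → 218 → 521 → 134 → 92 → 737 → 713 → 371 → 371  — not 3-happy
117: 117 → 345 → 216 → 225 → 141 → 66 → 432 → 99 → 1458 → 702 → 351 → 153 → 153  — not 3-happy
118: 118 → 514 → 190 → 730 → 370 → 370  — not 3-happy
3-happy: 112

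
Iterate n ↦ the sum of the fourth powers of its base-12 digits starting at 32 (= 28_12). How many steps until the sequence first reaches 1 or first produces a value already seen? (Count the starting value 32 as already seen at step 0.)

32 = (2,8)_12 → 2⁴ + 8⁴ = 4112
4112 = (2,4,6,8)_12 → 2⁴ + 4⁴ + 6⁴ + 8⁴ = 5664
5664 = (3,3,4,0)_12 → 3⁴ + 3⁴ + 4⁴ + 0⁴ = 418
418 = (2,10,10)_12 → 2⁴ + 10⁴ + 10⁴ = 20016
20016 = (11,7,0,0)_12 → 11⁴ + 7⁴ + 0⁴ + 0⁴ = 17042
17042 = (9,10,4,2)_12 → 9⁴ + 10⁴ + 4⁴ + 2⁴ = 16833
16833 = (9,8,10,9)_12 → 9⁴ + 8⁴ + 10⁴ + 9⁴ = 27218
27218 = (1,3,9,0,2)_12 → 1⁴ + 3⁴ + 9⁴ + 0⁴ + 2⁴ = 6659
6659 = (3,10,2,11)_12 → 3⁴ + 10⁴ + 2⁴ + 11⁴ = 24738
24738 = (1,2,3,9,6)_12 → 1⁴ + 2⁴ + 3⁴ + 9⁴ + 6⁴ = 7955
7955 = (4,7,2,11)_12 → 4⁴ + 7⁴ + 2⁴ + 11⁴ = 17314
17314 = (10,0,2,10)_12 → 10⁴ + 0⁴ + 2⁴ + 10⁴ = 20016  — 20016 repeats.
That took 12 steps.

12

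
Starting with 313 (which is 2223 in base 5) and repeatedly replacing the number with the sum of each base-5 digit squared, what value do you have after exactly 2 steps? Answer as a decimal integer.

17

313 = (2,2,2,3)_5 → 2² + 2² + 2² + 3² = 21
21 = (4,1)_5 → 4² + 1² = 17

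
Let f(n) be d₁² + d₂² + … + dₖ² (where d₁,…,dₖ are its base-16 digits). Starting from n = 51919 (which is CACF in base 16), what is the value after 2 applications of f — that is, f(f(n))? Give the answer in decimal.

51919 = (12,10,12,15)_16 → 12² + 10² + 12² + 15² = 613
613 = (2,6,5)_16 → 2² + 6² + 5² = 65

65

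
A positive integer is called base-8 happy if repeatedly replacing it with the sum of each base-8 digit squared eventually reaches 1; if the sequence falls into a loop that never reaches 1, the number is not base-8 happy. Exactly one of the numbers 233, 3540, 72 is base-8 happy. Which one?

233: 233 → 35 → 25 → 10 → 5 → 25  — repeats 25 (not base-8 happy)
3540: 3540 → 105 → 27 → 18 → 8 → 1  — reaches 1 (base-8 happy)
72: 72 → 2 → 4 → 16 → 4  — repeats 4 (not base-8 happy)

3540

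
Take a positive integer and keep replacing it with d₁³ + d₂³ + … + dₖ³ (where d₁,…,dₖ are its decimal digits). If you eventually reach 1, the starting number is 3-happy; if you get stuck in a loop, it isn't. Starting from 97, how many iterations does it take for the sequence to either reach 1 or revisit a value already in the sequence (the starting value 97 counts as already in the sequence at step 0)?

97 → 9³ + 7³ = 729 + 343 = 1072
1072 → 1³ + 0³ + 7³ + 2³ = 1 + 0 + 343 + 8 = 352
352 → 3³ + 5³ + 2³ = 27 + 125 + 8 = 160
160 → 1³ + 6³ + 0³ = 1 + 216 + 0 = 217
217 → 2³ + 1³ + 7³ = 8 + 1 + 343 = 352  — 352 repeats.
That took 5 steps.

5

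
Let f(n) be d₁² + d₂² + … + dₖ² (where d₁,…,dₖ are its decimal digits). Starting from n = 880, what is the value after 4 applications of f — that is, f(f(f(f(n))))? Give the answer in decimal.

880 → 8² + 8² + 0² = 64 + 64 + 0 = 128
128 → 1² + 2² + 8² = 1 + 4 + 64 = 69
69 → 6² + 9² = 36 + 81 = 117
117 → 1² + 1² + 7² = 1 + 1 + 49 = 51

51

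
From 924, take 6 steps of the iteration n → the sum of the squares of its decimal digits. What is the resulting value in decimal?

58

924 → 9² + 2² + 4² = 101
101 → 1² + 0² + 1² = 2
2 → 2² = 4
4 → 4² = 16
16 → 1² + 6² = 37
37 → 3² + 7² = 58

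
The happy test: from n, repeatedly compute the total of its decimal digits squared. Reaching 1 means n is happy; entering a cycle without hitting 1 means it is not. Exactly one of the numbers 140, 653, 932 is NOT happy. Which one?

140

140: 140 → 17 → 50 → 25 → 29 → 85 → 89 → 145 → 42 → 20 → 4 → 16 → 37 → 58 → 89  — repeats 89 (not happy)
653: 653 → 70 → 49 → 97 → 130 → 10 → 1  — reaches 1 (happy)
932: 932 → 94 → 97 → 130 → 10 → 1  — reaches 1 (happy)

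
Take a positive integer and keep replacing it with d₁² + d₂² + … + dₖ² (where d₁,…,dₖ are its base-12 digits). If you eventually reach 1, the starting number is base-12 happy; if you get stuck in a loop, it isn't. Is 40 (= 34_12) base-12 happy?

not base-12 happy

40 = (3,4)_12 → 3² + 4² = 25
25 = (2,1)_12 → 2² + 1² = 5
5 = (5)_12 → 5² = 25  — 25 already seen; the sequence cycles without reaching 1.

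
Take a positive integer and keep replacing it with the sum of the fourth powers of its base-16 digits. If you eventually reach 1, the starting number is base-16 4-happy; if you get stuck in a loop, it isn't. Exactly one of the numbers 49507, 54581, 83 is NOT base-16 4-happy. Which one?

49507

49507: 49507 → 22114 → 3233 → 30737 → 6499 → 7939 → 50707 → 22114  — repeats 22114 (not base-16 4-happy)
54581: 54581 → 29892 → 23649 → 22658 → 8833 → 4129 → 18 → 17 → 2 → 16 → 1  — reaches 1 (base-16 4-happy)
83: 83 → 706 → 20768 → 642 → 4128 → 17 → 2 → 16 → 1  — reaches 1 (base-16 4-happy)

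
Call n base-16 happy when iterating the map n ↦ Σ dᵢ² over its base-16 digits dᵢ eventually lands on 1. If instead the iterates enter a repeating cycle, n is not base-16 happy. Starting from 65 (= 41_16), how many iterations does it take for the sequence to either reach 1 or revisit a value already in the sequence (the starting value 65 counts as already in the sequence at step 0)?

5

65 = (4,1)_16 → 4² + 1² = 17
17 = (1,1)_16 → 1² + 1² = 2
2 = (2)_16 → 2² = 4
4 = (4)_16 → 4² = 16
16 = (1,0)_16 → 1² + 0² = 1  — reached 1.
That took 5 steps.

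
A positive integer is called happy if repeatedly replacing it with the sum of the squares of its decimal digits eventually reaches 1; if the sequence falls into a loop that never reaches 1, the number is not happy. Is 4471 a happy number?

4471 → 4² + 4² + 7² + 1² = 16 + 16 + 49 + 1 = 82
82 → 8² + 2² = 64 + 4 = 68
68 → 6² + 8² = 36 + 64 = 100
100 → 1² + 0² + 0² = 1 + 0 + 0 = 1  — reached 1.

happy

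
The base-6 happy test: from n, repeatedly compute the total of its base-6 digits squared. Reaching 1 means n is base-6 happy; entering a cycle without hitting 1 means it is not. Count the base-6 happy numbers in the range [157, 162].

1

157: 157 → 21 → 18 → 9 → 10 → 17 → 29 → 41 → 26 → 20 → 13 → 5 → 25 → 17  — not base-6 happy
158: 158 → 24 → 16 → 20 → 13 → 5 → 25 → 17 → 29 → 41 → 26 → 20  — not base-6 happy
159: 159 → 29 → 41 → 26 → 20 → 13 → 5 → 25 → 17 → 29  — not base-6 happy
160: 160 → 36 → 1  — base-6 happy
161: 161 → 45 → 11 → 26 → 20 → 13 → 5 → 25 → 17 → 29 → 41 → 26  — not base-6 happy
162: 162 → 25 → 17 → 29 → 41 → 26 → 20 → 13 → 5 → 25  — not base-6 happy
base-6 happy: 160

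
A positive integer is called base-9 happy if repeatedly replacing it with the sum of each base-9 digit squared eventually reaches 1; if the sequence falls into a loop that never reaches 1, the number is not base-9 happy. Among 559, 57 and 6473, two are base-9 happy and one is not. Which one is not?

57

559: 559 → 101 → 9 → 1  — reaches 1 (base-9 happy)
57: 57 → 45 → 25 → 53 → 89 → 65 → 53  — repeats 53 (not base-9 happy)
6473: 6473 → 181 → 9 → 1  — reaches 1 (base-9 happy)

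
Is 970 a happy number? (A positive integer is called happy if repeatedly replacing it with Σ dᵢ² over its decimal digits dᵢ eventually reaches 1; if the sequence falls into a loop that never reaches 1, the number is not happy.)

970 → 9² + 7² + 0² = 130
130 → 1² + 3² + 0² = 10
10 → 1² + 0² = 1  — reached 1.

happy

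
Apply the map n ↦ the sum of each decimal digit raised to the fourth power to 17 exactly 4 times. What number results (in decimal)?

17 → 1⁴ + 7⁴ = 1 + 2401 = 2402
2402 → 2⁴ + 4⁴ + 0⁴ + 2⁴ = 16 + 256 + 0 + 16 = 288
288 → 2⁴ + 8⁴ + 8⁴ = 16 + 4096 + 4096 = 8208
8208 → 8⁴ + 2⁴ + 0⁴ + 8⁴ = 4096 + 16 + 0 + 4096 = 8208

8208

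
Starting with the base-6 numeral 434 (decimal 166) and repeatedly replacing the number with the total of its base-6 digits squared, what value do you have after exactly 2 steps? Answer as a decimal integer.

166 = (4,3,4)_6 → 41
41 = (1,0,5)_6 → 26

26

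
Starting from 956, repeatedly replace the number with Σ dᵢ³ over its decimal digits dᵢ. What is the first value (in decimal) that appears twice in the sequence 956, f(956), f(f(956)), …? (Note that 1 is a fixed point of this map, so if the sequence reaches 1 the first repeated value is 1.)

371

956 → 9³ + 5³ + 6³ = 1070
1070 → 1³ + 0³ + 7³ + 0³ = 344
344 → 3³ + 4³ + 4³ = 155
155 → 1³ + 5³ + 5³ = 251
251 → 2³ + 5³ + 1³ = 134
134 → 1³ + 3³ + 4³ = 92
92 → 9³ + 2³ = 737
737 → 7³ + 3³ + 7³ = 713
713 → 7³ + 1³ + 3³ = 371
371 → 3³ + 7³ + 1³ = 371  — 371 already appeared earlier.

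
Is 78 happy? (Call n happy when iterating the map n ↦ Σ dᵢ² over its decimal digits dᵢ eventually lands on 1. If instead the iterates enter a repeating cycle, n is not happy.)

not happy

78 → 7² + 8² = 113
113 → 1² + 1² + 3² = 11
11 → 1² + 1² = 2
2 → 2² = 4
4 → 4² = 16
16 → 1² + 6² = 37
37 → 3² + 7² = 58
58 → 5² + 8² = 89
89 → 8² + 9² = 145
145 → 1² + 4² + 5² = 42
42 → 4² + 2² = 20
20 → 2² + 0² = 4  — 4 already seen; the sequence cycles without reaching 1.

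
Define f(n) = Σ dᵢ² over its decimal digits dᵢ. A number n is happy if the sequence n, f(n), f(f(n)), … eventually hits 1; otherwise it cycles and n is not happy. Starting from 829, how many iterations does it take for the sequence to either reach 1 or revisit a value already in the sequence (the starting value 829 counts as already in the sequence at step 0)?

11

829 → 149
149 → 98
98 → 145
145 → 42
42 → 20
20 → 4
4 → 16
16 → 37
37 → 58
58 → 89
89 → 145  — 145 repeats.
That took 11 steps.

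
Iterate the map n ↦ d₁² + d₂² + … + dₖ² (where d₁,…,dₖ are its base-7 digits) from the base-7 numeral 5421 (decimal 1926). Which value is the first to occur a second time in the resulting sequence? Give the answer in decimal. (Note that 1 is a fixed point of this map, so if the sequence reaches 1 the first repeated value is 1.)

10

1926 = (5,4,2,1)_7 → 5² + 4² + 2² + 1² = 46
46 = (6,4)_7 → 6² + 4² = 52
52 = (1,0,3)_7 → 1² + 0² + 3² = 10
10 = (1,3)_7 → 1² + 3² = 10  — 10 already appeared earlier.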